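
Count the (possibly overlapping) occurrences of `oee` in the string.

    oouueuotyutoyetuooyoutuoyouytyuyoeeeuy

Sliding a length-3 window over the 38 characters (36 positions):
  position 33–35: oee

1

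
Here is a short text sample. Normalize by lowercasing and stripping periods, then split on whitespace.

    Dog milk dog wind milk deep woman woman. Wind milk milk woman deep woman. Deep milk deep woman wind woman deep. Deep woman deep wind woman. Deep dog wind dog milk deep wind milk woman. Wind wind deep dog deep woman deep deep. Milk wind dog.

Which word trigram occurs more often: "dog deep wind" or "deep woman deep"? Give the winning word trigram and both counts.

"dog deep wind": 0 occurrences
"deep woman deep": 3 occurrences

"deep woman deep" (3 vs 0)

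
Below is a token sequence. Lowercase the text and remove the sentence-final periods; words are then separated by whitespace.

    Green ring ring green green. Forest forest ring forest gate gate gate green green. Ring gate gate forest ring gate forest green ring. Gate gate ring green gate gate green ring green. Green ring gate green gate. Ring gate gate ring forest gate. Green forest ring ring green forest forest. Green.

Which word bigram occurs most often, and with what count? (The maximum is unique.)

"gate gate", 6 times

Bigram frequencies (highest first):
  gate gate: 6
  green ring: 5
  ring gate: 5
  ring green: 4
  gate green: 4
  green green: 3
  … (10 more, each ≤ 3)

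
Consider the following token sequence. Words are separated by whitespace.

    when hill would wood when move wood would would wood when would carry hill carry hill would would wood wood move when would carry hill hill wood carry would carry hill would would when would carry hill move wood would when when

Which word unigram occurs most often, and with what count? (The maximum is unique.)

"would", 12 times

Unigram frequencies (highest first):
  would: 12
  when: 7
  hill: 7
  wood: 7
  carry: 6
  move: 3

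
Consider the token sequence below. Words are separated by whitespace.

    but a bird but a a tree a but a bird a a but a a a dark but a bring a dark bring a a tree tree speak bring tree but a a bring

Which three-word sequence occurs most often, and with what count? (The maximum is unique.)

Trigram frequencies (highest first):
  but a a: 3
  but a bird: 2
  a a tree: 2
  a but a: 2
  a bird but: 1
  bird but a: 1
  … (22 more, each ≤ 1)

"but a a", 3 times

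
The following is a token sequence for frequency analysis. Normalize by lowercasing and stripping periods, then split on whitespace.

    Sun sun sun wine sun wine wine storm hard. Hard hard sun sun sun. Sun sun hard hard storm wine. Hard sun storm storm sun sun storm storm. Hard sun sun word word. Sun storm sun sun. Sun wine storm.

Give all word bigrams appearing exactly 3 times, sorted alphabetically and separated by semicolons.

Bigram counts meeting the condition (exactly 3 times):
  hard hard: 3
  hard sun: 3
  sun storm: 3
  sun wine: 3

hard hard; hard sun; sun storm; sun wine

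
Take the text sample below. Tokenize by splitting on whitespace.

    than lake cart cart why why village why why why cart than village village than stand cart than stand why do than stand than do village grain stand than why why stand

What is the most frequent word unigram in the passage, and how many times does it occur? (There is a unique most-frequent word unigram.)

Unigram frequencies (highest first):
  why: 8
  than: 7
  stand: 5
  cart: 4
  village: 4
  do: 2
  … (2 more, each ≤ 1)

"why", 8 times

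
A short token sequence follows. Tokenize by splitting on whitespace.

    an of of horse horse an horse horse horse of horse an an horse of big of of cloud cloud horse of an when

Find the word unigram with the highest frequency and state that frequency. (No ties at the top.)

"horse", 8 times

Unigram frequencies (highest first):
  horse: 8
  of: 7
  an: 5
  cloud: 2
  big: 1
  when: 1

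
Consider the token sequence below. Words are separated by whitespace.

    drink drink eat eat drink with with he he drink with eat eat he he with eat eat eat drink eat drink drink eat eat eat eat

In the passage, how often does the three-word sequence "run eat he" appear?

Scanning the 25 overlapping trigram windows for "run eat he":
  (none found)

0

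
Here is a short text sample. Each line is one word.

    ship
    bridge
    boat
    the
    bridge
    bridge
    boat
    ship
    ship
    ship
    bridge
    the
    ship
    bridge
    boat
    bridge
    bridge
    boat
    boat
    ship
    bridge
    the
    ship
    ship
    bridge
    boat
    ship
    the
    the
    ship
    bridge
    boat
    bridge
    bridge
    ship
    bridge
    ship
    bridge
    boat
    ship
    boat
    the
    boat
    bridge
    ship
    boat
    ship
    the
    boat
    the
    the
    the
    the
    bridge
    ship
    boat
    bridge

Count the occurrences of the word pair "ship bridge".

Scanning the 56 overlapping bigram windows for "ship bridge":
  position 1–2: ship bridge
  position 10–11: ship bridge
  position 13–14: ship bridge
  position 20–21: ship bridge
  position 24–25: ship bridge
  position 30–31: ship bridge
  position 35–36: ship bridge
  position 37–38: ship bridge

8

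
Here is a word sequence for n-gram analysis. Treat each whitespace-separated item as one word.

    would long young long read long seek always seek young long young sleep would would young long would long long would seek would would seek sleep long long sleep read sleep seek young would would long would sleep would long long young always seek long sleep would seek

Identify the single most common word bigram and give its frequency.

Bigram frequencies (highest first):
  would long: 4
  long young: 3
  young long: 3
  sleep would: 3
  would would: 3
  long would: 3
  … (21 more, each ≤ 3)

"would long", 4 times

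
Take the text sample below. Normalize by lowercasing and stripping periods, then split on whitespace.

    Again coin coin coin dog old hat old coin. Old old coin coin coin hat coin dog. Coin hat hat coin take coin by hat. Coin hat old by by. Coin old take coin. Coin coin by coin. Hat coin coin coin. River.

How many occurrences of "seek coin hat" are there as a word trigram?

0

Scanning the 41 overlapping trigram windows for "seek coin hat":
  (none found)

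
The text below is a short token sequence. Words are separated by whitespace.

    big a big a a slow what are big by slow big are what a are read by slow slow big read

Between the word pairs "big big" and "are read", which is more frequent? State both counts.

"are read" (1 vs 0)

"big big": 0 occurrences
"are read": 1 occurrence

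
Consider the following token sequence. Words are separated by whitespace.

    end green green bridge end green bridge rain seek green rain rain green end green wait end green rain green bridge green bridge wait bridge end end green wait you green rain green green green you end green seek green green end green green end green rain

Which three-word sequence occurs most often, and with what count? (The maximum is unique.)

"green end green", 3 times

Trigram frequencies (highest first):
  green end green: 3
  end green green: 2
  end green wait: 2
  end green rain: 2
  green rain green: 2
  green green end: 2
  … (32 more, each ≤ 1)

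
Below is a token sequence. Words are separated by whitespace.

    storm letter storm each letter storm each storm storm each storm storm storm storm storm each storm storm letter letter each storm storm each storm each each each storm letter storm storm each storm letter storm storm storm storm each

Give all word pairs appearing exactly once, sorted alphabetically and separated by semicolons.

Bigram counts meeting the condition (exactly once):
  each letter: 1
  letter each: 1
  letter letter: 1

each letter; letter each; letter letter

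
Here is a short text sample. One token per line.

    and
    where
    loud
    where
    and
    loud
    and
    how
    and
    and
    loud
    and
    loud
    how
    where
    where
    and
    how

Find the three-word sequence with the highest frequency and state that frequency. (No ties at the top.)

"and loud and", 2 times

Trigram frequencies (highest first):
  and loud and: 2
  and where loud: 1
  where loud where: 1
  loud where and: 1
  where and loud: 1
  loud and how: 1
  … (9 more, each ≤ 1)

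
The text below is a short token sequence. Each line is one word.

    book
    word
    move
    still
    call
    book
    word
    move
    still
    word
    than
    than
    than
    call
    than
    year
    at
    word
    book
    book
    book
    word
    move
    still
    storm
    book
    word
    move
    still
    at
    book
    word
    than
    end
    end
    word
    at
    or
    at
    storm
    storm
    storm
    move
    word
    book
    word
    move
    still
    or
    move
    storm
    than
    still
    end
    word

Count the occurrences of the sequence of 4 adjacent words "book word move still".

Scanning the 52 overlapping 4-gram windows for "book word move still":
  position 1–4: book word move still
  position 6–9: book word move still
  position 21–24: book word move still
  position 26–29: book word move still
  position 45–48: book word move still

5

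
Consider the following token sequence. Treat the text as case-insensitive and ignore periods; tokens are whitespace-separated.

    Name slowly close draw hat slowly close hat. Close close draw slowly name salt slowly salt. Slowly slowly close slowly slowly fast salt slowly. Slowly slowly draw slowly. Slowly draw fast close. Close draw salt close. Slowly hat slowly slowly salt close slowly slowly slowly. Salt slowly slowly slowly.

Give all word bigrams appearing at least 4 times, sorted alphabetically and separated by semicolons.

salt slowly; slowly slowly

Bigram counts meeting the condition (at least 4 times):
  salt slowly: 4
  slowly slowly: 10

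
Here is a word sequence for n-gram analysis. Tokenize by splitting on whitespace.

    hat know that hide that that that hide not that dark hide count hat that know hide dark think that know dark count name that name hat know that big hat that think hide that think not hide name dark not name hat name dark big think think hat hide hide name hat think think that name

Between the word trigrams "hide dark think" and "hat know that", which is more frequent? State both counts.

"hide dark think": 1 occurrence
"hat know that": 2 occurrences

"hat know that" (2 vs 1)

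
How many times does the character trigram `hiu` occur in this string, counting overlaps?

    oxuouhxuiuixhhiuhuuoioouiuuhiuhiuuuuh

Sliding a length-3 window over the 37 characters (35 positions):
  position 14–16: hiu
  position 28–30: hiu
  position 31–33: hiu

3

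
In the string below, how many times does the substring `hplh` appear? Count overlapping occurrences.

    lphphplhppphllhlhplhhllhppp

Sliding a length-4 window over the 27 characters (24 positions):
  position 5–8: hplh
  position 17–20: hplh

2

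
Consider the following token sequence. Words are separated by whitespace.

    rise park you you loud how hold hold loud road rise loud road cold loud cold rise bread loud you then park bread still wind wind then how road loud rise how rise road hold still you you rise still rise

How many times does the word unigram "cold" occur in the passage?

Scanning the 41 tokens for "cold":
  position 14: cold
  position 16: cold

2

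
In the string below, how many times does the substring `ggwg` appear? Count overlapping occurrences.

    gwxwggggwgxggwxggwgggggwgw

Sliding a length-4 window over the 26 characters (23 positions):
  position 7–10: ggwg
  position 16–19: ggwg
  position 22–25: ggwg

3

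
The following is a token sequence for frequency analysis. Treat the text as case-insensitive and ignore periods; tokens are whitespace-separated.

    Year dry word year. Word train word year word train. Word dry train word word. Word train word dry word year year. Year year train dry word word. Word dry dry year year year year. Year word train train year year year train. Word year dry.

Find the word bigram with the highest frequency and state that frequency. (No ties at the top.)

Bigram frequencies (highest first):
  year year: 9
  train word: 5
  word year: 4
  word train: 4
  word word: 4
  dry word: 3
  … (10 more, each ≤ 3)

"year year", 9 times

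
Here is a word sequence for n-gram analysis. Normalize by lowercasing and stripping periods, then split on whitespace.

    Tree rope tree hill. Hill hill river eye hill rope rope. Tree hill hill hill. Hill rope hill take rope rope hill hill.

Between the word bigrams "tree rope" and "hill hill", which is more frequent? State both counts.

"tree rope": 1 occurrence
"hill hill": 6 occurrences

"hill hill" (6 vs 1)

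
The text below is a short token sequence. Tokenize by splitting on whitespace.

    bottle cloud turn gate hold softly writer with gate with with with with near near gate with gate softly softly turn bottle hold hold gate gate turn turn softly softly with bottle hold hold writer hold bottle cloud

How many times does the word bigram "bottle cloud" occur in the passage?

Scanning the 37 overlapping bigram windows for "bottle cloud":
  position 1–2: bottle cloud
  position 37–38: bottle cloud

2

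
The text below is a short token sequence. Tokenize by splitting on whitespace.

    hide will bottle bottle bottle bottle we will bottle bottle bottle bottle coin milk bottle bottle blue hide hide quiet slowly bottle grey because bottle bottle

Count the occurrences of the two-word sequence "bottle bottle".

Scanning the 25 overlapping bigram windows for "bottle bottle":
  position 3–4: bottle bottle
  position 4–5: bottle bottle
  position 5–6: bottle bottle
  position 9–10: bottle bottle
  position 10–11: bottle bottle
  position 11–12: bottle bottle
  position 15–16: bottle bottle
  position 25–26: bottle bottle

8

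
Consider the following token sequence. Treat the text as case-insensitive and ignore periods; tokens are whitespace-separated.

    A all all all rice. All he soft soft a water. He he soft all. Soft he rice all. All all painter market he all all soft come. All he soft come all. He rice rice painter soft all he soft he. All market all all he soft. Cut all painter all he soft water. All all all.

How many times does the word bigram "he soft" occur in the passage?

6

Scanning the 57 overlapping bigram windows for "he soft":
  position 7–8: he soft
  position 13–14: he soft
  position 30–31: he soft
  position 40–41: he soft
  position 47–48: he soft
  position 53–54: he soft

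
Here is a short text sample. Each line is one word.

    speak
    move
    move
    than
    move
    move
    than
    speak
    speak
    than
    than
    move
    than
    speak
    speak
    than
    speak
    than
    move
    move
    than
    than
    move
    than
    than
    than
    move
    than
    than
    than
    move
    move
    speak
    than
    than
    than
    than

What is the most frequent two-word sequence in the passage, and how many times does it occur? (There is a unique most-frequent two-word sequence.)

"than than", 9 times

Bigram frequencies (highest first):
  than than: 9
  move than: 6
  than move: 6
  move move: 4
  speak than: 4
  than speak: 3
  … (3 more, each ≤ 2)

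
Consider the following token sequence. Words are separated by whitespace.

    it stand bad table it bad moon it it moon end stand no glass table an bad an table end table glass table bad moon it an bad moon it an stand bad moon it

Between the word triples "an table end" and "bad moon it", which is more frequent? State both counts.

"an table end": 1 occurrence
"bad moon it": 4 occurrences

"bad moon it" (4 vs 1)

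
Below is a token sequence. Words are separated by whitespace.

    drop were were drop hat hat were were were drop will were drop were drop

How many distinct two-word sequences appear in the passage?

15 tokens → 14 bigram windows in total.
Repeated bigrams (each contributes count−1 duplicates):
  were drop: 4
  were were: 3
  drop were: 2
6 duplicate windows → 14 − 6 = 8 distinct.

8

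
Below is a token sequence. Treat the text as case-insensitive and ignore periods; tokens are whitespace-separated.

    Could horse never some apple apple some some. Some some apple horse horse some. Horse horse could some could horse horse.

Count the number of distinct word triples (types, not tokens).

21 tokens → 19 trigram windows in total.
Repeated trigrams (each contributes count−1 duplicates):
  some some some: 2
1 duplicate windows → 19 − 1 = 18 distinct.

18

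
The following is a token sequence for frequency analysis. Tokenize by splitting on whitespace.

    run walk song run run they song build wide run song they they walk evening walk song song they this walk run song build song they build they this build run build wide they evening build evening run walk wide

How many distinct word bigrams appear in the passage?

31

40 tokens → 39 bigram windows in total.
Repeated bigrams (each contributes count−1 duplicates):
  song they: 3
  build wide: 2
  run song: 2
  run walk: 2
  song build: 2
  they this: 2
  walk song: 2
8 duplicate windows → 39 − 8 = 31 distinct.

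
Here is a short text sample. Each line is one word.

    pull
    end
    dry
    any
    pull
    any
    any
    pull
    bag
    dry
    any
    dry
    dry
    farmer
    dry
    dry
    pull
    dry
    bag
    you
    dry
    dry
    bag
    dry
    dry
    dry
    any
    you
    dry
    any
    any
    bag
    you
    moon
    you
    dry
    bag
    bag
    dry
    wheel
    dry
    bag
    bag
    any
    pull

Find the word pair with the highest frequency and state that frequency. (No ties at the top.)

"dry dry", 5 times

Bigram frequencies (highest first):
  dry dry: 5
  dry any: 4
  dry bag: 4
  any pull: 3
  bag dry: 3
  you dry: 3
  … (19 more, each ≤ 2)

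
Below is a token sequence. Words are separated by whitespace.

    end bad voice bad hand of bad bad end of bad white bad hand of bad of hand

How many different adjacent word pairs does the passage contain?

13

18 tokens → 17 bigram windows in total.
Repeated bigrams (each contributes count−1 duplicates):
  of bad: 3
  bad hand: 2
  hand of: 2
4 duplicate windows → 17 − 4 = 13 distinct.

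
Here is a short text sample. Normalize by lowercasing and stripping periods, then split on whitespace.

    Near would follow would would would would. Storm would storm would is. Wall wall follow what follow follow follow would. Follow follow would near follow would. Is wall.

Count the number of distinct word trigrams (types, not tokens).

28 tokens → 26 trigram windows in total.
Repeated trigrams (each contributes count−1 duplicates):
  follow follow would: 2
  would is wall: 2
  would storm would: 2
  would would would: 2
4 duplicate windows → 26 − 4 = 22 distinct.

22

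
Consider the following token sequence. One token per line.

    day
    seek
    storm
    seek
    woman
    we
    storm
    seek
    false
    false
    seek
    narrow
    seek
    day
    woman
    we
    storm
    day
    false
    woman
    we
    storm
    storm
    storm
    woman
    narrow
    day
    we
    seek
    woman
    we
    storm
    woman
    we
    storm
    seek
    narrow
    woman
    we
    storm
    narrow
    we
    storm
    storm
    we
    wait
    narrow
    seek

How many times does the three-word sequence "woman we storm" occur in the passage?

Scanning the 46 overlapping trigram windows for "woman we storm":
  position 5–7: woman we storm
  position 15–17: woman we storm
  position 20–22: woman we storm
  position 30–32: woman we storm
  position 33–35: woman we storm
  position 38–40: woman we storm

6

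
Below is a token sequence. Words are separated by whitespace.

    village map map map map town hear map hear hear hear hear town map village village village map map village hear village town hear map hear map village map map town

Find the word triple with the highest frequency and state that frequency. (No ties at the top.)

"village map map", 3 times

Trigram frequencies (highest first):
  village map map: 3
  map map map: 2
  map map town: 2
  town hear map: 2
  hear map hear: 2
  hear hear hear: 2
  … (16 more, each ≤ 1)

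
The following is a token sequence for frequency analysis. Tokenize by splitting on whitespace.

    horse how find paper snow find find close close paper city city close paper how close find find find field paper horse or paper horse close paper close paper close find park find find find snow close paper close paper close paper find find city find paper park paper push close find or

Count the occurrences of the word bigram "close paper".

7

Scanning the 52 overlapping bigram windows for "close paper":
  position 9–10: close paper
  position 13–14: close paper
  position 26–27: close paper
  position 28–29: close paper
  position 37–38: close paper
  position 39–40: close paper
  position 41–42: close paper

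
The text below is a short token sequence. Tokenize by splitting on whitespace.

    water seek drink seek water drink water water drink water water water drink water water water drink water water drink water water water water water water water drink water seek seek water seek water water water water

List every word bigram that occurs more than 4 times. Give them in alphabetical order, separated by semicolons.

drink water; water drink; water water

Bigram counts meeting the condition (more than 4 times):
  drink water: 6
  water drink: 6
  water water: 15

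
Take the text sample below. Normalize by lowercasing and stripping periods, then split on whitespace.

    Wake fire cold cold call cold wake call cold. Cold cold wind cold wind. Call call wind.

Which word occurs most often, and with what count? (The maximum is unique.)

Unigram frequencies (highest first):
  cold: 7
  call: 4
  wind: 3
  wake: 2
  fire: 1

"cold", 7 times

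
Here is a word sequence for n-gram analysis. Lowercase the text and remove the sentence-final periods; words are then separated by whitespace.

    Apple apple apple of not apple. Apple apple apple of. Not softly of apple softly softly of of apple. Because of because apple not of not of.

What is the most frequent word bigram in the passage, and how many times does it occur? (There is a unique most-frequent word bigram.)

"apple apple", 5 times

Bigram frequencies (highest first):
  apple apple: 5
  of not: 3
  apple of: 2
  softly of: 2
  of apple: 2
  not of: 2
  … (10 more, each ≤ 1)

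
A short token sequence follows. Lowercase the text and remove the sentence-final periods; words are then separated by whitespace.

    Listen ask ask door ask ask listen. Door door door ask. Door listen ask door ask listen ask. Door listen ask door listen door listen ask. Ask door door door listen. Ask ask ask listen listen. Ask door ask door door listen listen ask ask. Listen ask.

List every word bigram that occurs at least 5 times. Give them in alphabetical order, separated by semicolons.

ask ask; ask door; door door; door listen; listen ask

Bigram counts meeting the condition (at least 5 times):
  ask ask: 6
  ask door: 8
  door door: 5
  door listen: 6
  listen ask: 9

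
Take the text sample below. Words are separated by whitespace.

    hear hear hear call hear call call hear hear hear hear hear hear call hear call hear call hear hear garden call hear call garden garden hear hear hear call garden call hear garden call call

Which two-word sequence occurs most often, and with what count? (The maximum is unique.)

"hear hear", 10 times

Bigram frequencies (highest first):
  hear hear: 10
  hear call: 7
  call hear: 7
  garden call: 3
  call call: 2
  hear garden: 2
  … (3 more, each ≤ 2)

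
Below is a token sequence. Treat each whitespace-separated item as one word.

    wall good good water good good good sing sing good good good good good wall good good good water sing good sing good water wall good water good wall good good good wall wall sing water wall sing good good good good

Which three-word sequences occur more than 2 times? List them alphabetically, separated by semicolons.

Trigram counts meeting the condition (more than 2 times):
  good good good: 8
  wall good good: 3

good good good; wall good good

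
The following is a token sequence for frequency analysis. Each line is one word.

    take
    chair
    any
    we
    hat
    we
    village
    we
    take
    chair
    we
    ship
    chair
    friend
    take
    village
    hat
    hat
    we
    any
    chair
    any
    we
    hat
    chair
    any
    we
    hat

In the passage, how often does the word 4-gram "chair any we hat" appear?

3

Scanning the 25 overlapping 4-gram windows for "chair any we hat":
  position 2–5: chair any we hat
  position 21–24: chair any we hat
  position 25–28: chair any we hat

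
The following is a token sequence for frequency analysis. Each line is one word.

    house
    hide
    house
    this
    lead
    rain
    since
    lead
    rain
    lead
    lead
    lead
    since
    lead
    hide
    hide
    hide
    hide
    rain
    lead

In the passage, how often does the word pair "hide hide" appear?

Scanning the 19 overlapping bigram windows for "hide hide":
  position 15–16: hide hide
  position 16–17: hide hide
  position 17–18: hide hide

3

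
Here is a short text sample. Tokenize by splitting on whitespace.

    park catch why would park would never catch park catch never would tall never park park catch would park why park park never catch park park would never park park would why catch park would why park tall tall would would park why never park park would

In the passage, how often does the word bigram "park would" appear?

5

Scanning the 46 overlapping bigram windows for "park would":
  position 5–6: park would
  position 26–27: park would
  position 30–31: park would
  position 34–35: park would
  position 46–47: park would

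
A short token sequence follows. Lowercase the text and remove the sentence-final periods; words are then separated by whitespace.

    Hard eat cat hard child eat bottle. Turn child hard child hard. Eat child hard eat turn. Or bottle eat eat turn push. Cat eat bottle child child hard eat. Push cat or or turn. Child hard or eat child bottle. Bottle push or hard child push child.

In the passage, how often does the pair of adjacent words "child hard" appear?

Scanning the 47 overlapping bigram windows for "child hard":
  position 9–10: child hard
  position 11–12: child hard
  position 14–15: child hard
  position 28–29: child hard
  position 36–37: child hard

5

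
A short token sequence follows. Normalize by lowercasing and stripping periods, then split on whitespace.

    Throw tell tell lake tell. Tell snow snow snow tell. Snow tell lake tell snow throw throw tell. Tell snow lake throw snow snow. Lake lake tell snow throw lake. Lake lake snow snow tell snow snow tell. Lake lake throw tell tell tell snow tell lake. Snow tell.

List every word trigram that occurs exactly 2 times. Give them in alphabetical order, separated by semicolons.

lake tell snow; snow tell snow; tell lake tell; tell snow snow; tell snow tell; tell snow throw

Trigram counts meeting the condition (exactly 2 times):
  lake tell snow: 2
  snow tell snow: 2
  tell lake tell: 2
  tell snow snow: 2
  tell snow tell: 2
  tell snow throw: 2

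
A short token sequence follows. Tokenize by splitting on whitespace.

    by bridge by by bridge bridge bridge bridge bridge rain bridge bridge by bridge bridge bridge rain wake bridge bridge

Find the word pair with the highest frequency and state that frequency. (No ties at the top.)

"bridge bridge", 8 times

Bigram frequencies (highest first):
  bridge bridge: 8
  by bridge: 3
  bridge by: 2
  bridge rain: 2
  by by: 1
  rain bridge: 1
  … (2 more, each ≤ 1)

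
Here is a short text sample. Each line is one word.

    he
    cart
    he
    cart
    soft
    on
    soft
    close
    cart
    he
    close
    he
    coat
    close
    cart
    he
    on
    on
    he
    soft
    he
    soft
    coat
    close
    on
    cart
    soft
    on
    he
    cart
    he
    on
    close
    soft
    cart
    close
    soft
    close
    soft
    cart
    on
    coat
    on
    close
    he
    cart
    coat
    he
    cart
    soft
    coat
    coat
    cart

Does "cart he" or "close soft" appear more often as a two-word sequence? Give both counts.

"cart he": 4 occurrences
"close soft": 3 occurrences

"cart he" (4 vs 3)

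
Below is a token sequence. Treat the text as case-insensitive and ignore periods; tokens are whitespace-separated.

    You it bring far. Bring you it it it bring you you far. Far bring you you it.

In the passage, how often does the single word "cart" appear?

0

Scanning the 18 tokens for "cart":
  (none found)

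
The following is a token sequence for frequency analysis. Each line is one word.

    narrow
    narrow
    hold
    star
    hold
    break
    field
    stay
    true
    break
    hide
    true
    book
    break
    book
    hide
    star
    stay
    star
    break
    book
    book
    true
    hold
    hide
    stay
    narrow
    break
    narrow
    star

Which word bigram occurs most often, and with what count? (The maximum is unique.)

Bigram frequencies (highest first):
  break book: 2
  narrow narrow: 1
  narrow hold: 1
  hold star: 1
  star hold: 1
  hold break: 1
  … (22 more, each ≤ 1)

"break book", 2 times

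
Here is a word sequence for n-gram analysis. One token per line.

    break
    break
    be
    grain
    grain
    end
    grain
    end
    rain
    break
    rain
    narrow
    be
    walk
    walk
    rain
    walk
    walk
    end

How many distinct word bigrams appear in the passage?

16

19 tokens → 18 bigram windows in total.
Repeated bigrams (each contributes count−1 duplicates):
  grain end: 2
  walk walk: 2
2 duplicate windows → 18 − 2 = 16 distinct.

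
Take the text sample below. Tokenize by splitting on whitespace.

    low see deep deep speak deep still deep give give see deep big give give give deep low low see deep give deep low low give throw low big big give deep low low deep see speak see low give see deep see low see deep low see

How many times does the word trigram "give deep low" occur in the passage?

Scanning the 46 overlapping trigram windows for "give deep low":
  position 16–18: give deep low
  position 22–24: give deep low
  position 31–33: give deep low

3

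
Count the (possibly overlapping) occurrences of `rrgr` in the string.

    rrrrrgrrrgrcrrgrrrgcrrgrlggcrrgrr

Sliding a length-4 window over the 33 characters (30 positions):
  position 4–7: rrgr
  position 8–11: rrgr
  position 13–16: rrgr
  position 21–24: rrgr
  position 29–32: rrgr

5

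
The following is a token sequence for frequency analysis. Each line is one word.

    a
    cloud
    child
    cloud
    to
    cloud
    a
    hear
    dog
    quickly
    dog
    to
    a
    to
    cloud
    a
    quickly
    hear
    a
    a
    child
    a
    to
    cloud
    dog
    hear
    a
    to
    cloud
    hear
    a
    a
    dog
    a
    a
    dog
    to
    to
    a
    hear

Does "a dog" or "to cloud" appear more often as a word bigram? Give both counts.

"to cloud" (4 vs 2)

"a dog": 2 occurrences
"to cloud": 4 occurrences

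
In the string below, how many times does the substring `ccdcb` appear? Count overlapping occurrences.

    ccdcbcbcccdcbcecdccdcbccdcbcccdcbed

5

Sliding a length-5 window over the 35 characters (31 positions):
  position 1–5: ccdcb
  position 9–13: ccdcb
  position 18–22: ccdcb
  position 23–27: ccdcb
  position 29–33: ccdcb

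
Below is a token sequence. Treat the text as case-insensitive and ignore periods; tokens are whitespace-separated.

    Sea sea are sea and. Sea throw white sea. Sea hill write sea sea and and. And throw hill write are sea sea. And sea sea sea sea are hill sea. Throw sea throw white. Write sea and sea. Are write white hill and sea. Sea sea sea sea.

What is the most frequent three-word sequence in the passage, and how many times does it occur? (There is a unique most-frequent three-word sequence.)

"sea sea sea", 5 times

Trigram frequencies (highest first):
  sea sea sea: 5
  sea and sea: 3
  sea sea are: 2
  sea throw white: 2
  sea sea and: 2
  and sea sea: 2
  … (31 more, each ≤ 1)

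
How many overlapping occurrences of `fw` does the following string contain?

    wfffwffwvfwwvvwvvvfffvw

Sliding a length-2 window over the 23 characters (22 positions):
  position 4–5: fw
  position 7–8: fw
  position 10–11: fw

3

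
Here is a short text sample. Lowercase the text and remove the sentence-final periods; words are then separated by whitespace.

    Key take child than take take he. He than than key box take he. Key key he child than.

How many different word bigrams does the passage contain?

16

19 tokens → 18 bigram windows in total.
Repeated bigrams (each contributes count−1 duplicates):
  child than: 2
  take he: 2
2 duplicate windows → 18 − 2 = 16 distinct.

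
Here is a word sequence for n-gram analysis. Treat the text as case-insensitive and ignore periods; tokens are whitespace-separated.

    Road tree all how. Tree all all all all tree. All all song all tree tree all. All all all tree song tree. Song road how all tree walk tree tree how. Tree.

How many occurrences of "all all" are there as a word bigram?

Scanning the 32 overlapping bigram windows for "all all":
  position 6–7: all all
  position 7–8: all all
  position 8–9: all all
  position 11–12: all all
  position 17–18: all all
  position 18–19: all all
  position 19–20: all all

7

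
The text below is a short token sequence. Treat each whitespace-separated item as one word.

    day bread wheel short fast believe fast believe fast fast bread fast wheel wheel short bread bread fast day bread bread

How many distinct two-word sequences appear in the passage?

14

21 tokens → 20 bigram windows in total.
Repeated bigrams (each contributes count−1 duplicates):
  believe fast: 2
  bread bread: 2
  bread fast: 2
  day bread: 2
  fast believe: 2
  wheel short: 2
6 duplicate windows → 20 − 6 = 14 distinct.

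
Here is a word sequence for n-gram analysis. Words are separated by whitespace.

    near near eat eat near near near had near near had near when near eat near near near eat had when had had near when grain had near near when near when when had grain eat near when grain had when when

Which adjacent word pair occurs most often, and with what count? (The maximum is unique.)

"near near", 7 times

Bigram frequencies (highest first):
  near near: 7
  near when: 5
  had near: 4
  near eat: 3
  eat near: 3
  near had: 2
  … (11 more, each ≤ 2)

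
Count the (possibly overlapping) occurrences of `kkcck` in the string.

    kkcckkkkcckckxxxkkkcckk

3

Sliding a length-5 window over the 23 characters (19 positions):
  position 1–5: kkcck
  position 7–11: kkcck
  position 18–22: kkcck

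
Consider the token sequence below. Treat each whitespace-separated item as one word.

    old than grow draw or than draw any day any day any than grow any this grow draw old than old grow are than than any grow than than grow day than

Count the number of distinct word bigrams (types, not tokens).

32 tokens → 31 bigram windows in total.
Repeated bigrams (each contributes count−1 duplicates):
  than grow: 3
  any day: 2
  day any: 2
  grow draw: 2
  old than: 2
  than than: 2
7 duplicate windows → 31 − 7 = 24 distinct.

24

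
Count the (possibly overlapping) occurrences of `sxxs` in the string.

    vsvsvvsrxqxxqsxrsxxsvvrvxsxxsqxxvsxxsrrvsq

Sliding a length-4 window over the 42 characters (39 positions):
  position 17–20: sxxs
  position 26–29: sxxs
  position 34–37: sxxs

3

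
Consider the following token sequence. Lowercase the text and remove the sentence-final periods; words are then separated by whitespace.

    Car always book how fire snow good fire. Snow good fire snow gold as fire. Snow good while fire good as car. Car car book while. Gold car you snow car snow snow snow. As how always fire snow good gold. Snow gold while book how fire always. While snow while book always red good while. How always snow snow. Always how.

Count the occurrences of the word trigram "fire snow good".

Scanning the 60 overlapping trigram windows for "fire snow good":
  position 5–7: fire snow good
  position 8–10: fire snow good
  position 15–17: fire snow good
  position 38–40: fire snow good

4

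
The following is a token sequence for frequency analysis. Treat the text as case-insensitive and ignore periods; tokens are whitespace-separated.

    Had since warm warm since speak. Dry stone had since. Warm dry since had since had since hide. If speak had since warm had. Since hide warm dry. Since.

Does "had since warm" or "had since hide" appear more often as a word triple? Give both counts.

"had since warm": 3 occurrences
"had since hide": 2 occurrences

"had since warm" (3 vs 2)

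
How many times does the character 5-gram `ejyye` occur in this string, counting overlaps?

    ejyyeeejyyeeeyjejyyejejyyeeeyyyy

4

Sliding a length-5 window over the 32 characters (28 positions):
  position 1–5: ejyye
  position 7–11: ejyye
  position 16–20: ejyye
  position 22–26: ejyye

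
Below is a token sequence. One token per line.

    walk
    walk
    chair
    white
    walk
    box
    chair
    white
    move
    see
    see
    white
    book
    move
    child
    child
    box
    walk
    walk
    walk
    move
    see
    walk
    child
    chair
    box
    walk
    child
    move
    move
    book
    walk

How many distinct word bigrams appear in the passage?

25

32 tokens → 31 bigram windows in total.
Repeated bigrams (each contributes count−1 duplicates):
  walk walk: 3
  box walk: 2
  chair white: 2
  move see: 2
  walk child: 2
6 duplicate windows → 31 − 6 = 25 distinct.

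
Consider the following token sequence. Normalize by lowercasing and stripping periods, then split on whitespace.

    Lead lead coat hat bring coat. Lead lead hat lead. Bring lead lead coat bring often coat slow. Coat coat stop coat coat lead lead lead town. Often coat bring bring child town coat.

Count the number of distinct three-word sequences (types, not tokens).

34 tokens → 32 trigram windows in total.
Repeated trigrams (each contributes count−1 duplicates):
  coat lead lead: 2
  lead lead coat: 2
2 duplicate windows → 32 − 2 = 30 distinct.

30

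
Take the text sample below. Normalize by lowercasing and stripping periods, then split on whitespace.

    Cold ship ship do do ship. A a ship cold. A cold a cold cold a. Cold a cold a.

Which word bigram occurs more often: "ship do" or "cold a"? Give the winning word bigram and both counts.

"ship do": 1 occurrence
"cold a": 5 occurrences

"cold a" (5 vs 1)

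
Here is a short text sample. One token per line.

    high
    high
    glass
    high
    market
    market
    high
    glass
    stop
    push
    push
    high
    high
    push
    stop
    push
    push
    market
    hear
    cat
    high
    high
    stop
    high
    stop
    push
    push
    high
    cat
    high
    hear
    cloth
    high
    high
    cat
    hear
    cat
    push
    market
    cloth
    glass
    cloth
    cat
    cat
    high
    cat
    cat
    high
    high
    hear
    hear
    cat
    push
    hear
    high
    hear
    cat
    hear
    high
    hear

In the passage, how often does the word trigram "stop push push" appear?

Scanning the 58 overlapping trigram windows for "stop push push":
  position 9–11: stop push push
  position 15–17: stop push push
  position 25–27: stop push push

3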